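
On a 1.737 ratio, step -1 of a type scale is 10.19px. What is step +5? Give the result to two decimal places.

Moving from step -1 to step +5 is 6 steps up, so multiply by r⁶.
10.19 × 1.737⁶ = 10.19 × 27.46622 ≈ 279.881

279.88px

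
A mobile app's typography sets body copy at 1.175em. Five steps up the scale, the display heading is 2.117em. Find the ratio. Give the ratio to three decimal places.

1.125

The ratio satisfies 1.175 × r⁵ = 2.117, so r = (2.117 / 1.175)^(1/5).
r = 1.8017^(1/5) ≈ 1.1250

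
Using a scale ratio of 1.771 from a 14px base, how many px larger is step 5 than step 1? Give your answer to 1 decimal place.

Step 1: 14.0 × 1.771 = 24.794px
Step 5: 14.0 × 1.771⁵ = 243.905px
Difference: 243.905 − 24.794 = 219.111px

219.1px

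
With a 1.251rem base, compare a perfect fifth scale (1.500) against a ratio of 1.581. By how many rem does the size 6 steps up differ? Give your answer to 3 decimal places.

5.287rem

Perfect fifth: 1.251 × 1.500⁶ = 14.24967rem
At 1.581: 1.251 × 1.581⁶ = 19.53658rem
Difference: 19.53658 − 14.24967 = 5.28691rem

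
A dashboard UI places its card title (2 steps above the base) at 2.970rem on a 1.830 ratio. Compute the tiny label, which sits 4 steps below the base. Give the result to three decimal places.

Moving from step +2 to step -4 is 6 steps down, so divide by r⁶.
2.970 ÷ 1.830⁶ = 2.970 ÷ 37.55835 ≈ 0.079

0.079rem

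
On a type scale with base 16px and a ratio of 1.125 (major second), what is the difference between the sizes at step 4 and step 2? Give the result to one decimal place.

5.4px

Step 2: 16.0 × 1.125² = 20.250px
Step 4: 16.0 × 1.125⁴ = 25.629px
Difference: 25.629 − 20.250 = 5.379px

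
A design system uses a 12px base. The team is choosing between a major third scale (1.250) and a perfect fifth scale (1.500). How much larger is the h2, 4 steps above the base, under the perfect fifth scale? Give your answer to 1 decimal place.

Major third: 12.0 × 1.250⁴ = 29.297px
Perfect fifth: 12.0 × 1.500⁴ = 60.750px
Difference: 60.750 − 29.297 = 31.453px

31.5px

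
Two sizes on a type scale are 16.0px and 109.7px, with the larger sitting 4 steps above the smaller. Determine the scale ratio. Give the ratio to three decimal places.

1.618

r⁴ = 109.7 / 16.0, so r = (109.7/16.0)^(1/4).
r = 6.8563^(1/4) ≈ 1.6182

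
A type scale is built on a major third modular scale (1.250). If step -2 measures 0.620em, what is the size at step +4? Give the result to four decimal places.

2.3651em

Moving from step -2 to step +4 is 6 steps up, so multiply by r⁶.
0.620 × 1.250⁶ = 0.620 × 3.81470 ≈ 2.3651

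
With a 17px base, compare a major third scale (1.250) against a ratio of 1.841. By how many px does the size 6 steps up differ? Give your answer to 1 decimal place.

597.0px

Major third: 17.0 × 1.250⁶ = 64.850px
At 1.841: 17.0 × 1.841⁶ = 661.868px
Difference: 661.868 − 64.850 = 597.018px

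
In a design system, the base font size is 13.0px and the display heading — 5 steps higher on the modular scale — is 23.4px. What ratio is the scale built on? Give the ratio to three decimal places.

1.125

r⁵ = 23.4 / 13.0, so r = (23.4/13.0)^(1/5).
r = 1.8000^(1/5) ≈ 1.1247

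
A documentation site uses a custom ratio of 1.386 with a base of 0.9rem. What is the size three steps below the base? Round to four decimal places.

0.3380rem

0.9 ÷ 1.386³ = 0.9 ÷ 2.66250 ≈ 0.3380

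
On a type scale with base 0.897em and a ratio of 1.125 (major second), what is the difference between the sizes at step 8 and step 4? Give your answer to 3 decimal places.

Step 4: 0.897 × 1.125⁴ = 1.43682em
Step 8: 0.897 × 1.125⁸ = 2.30151em
Difference: 2.30151 − 1.43682 = 0.86469em

0.865em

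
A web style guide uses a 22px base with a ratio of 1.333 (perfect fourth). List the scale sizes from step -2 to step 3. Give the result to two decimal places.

Step -2: 22.0 ÷ 1.333² = 12.38
Step -1: 22.0 ÷ 1.333 = 16.50
Step 0: 22px
Step 1: 22.0 × 1.333 = 29.33
Step 2: 22.0 × 1.333² = 39.09
Step 3: 22.0 × 1.333³ = 52.11

12.38px, 16.50px, 22.00px, 29.33px, 39.09px, 52.11px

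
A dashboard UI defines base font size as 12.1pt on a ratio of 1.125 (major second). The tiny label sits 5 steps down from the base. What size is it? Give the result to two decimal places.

12.1 ÷ 1.125⁵ = 12.1 ÷ 1.80203 ≈ 6.71

6.71pt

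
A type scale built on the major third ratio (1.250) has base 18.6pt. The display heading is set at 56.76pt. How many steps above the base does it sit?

1.250ⁿ = 56.76 / 18.6 = 3.0516
n = ln(3.0516) / ln(1.250) = 1.1157 / 0.2231 ≈ 5.00

5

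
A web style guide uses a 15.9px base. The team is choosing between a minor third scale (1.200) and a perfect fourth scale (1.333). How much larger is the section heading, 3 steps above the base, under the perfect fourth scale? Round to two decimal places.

Minor third: 15.9 × 1.200³ = 27.4752px
Perfect fourth: 15.9 × 1.333³ = 37.6606px
Difference: 37.6606 − 27.4752 = 10.1854px

10.19px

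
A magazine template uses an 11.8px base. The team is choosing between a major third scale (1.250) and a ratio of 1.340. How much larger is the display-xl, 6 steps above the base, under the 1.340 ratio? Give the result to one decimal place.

23.3px

Major third: 11.8 × 1.250⁶ = 45.013px
At 1.340: 11.8 × 1.340⁶ = 68.314px
Difference: 68.314 − 45.013 = 23.301px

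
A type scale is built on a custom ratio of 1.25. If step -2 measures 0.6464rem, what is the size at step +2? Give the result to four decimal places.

1.5781rem

0.6464 × 1.25⁴ = 0.6464 × 2.44141 ≈ 1.5781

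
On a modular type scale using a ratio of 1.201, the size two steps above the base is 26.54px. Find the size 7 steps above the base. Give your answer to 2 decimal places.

66.32px

Moving from step +2 to step +7 is 5 steps up, so multiply by r⁵.
26.54 × 1.201⁵ = 26.54 × 2.49871 ≈ 66.316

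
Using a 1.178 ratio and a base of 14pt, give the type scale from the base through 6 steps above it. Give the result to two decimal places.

14.00pt, 16.49pt, 19.43pt, 22.89pt, 26.96pt, 31.76pt, 37.41pt

Step 0: 14pt
Step 1: 14.0 × 1.178 = 16.49
Step 2: 14.0 × 1.178² = 19.43
Step 3: 14.0 × 1.178³ = 22.89
Step 4: 14.0 × 1.178⁴ = 26.96
Step 5: 14.0 × 1.178⁵ = 31.76
Step 6: 14.0 × 1.178⁶ = 37.41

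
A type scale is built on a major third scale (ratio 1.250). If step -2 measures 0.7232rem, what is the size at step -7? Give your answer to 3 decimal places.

Moving from step -2 to step -7 is 5 steps down, so divide by r⁵.
0.7232 ÷ 1.250⁵ = 0.7232 ÷ 3.05176 ≈ 0.237

0.237rem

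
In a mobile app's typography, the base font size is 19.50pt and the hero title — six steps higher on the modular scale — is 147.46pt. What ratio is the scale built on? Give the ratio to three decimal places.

The ratio satisfies 19.50 × r⁶ = 147.46, so r = (147.46 / 19.50)^(1/6).
r = 7.5621^(1/6) ≈ 1.4010

1.401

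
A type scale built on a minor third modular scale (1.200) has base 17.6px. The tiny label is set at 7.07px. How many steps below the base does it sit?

5

1.200ⁿ = 17.6 / 7.07 = 2.4894
n = ln(2.4894) / ln(1.200) = 0.9120 / 0.1823 ≈ 5.00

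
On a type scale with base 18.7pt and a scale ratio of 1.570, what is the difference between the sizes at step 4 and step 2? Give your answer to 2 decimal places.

67.52pt

Step 2: 18.7 × 1.570² = 46.0936pt
Step 4: 18.7 × 1.570⁴ = 113.6162pt
Difference: 113.6162 − 46.0936 = 67.5226pt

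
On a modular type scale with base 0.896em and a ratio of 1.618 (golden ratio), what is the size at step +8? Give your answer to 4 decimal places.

42.0859em

0.896 × 1.618⁸ = 0.896 × 46.97082 ≈ 42.0859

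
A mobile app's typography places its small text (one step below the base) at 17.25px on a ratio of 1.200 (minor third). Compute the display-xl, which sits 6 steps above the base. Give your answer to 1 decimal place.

Moving from step -1 to step +6 is 7 steps up, so multiply by r⁷.
17.25 × 1.200⁷ = 17.25 × 3.58318 ≈ 61.810

61.8px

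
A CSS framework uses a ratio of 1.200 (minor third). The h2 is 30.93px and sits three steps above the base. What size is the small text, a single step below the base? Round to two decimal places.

14.92px

The gap is -1 − (3) = -4 steps, so the factor is 1.200^-4.
30.93 ÷ 1.200⁴ = 30.93 ÷ 2.07360 ≈ 14.916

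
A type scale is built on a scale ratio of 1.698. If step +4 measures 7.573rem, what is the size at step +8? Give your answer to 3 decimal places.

62.953rem

7.573 × 1.698⁴ = 7.573 × 8.31287 ≈ 62.953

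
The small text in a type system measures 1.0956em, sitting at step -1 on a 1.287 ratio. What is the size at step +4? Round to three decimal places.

The gap is 4 − (-1) = 5 steps, so the factor is 1.287^5.
1.0956 × 1.287⁵ = 1.0956 × 3.53096 ≈ 3.869

3.869em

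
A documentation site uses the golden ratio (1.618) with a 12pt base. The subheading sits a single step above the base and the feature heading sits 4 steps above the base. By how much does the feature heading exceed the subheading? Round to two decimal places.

62.83pt

Step 1: 12.0 × 1.618 = 19.4160pt
Step 4: 12.0 × 1.618⁴ = 82.2423pt
Difference: 82.2423 − 19.4160 = 62.8263pt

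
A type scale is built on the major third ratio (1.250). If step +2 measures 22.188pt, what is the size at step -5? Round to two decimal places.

4.65pt

22.188 ÷ 1.250⁷ = 22.188 ÷ 4.76837 ≈ 4.653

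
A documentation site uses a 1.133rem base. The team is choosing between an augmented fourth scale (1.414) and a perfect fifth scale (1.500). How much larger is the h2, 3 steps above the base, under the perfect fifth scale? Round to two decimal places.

Augmented fourth: 1.133 × 1.414³ = 3.2032rem
Perfect fifth: 1.133 × 1.500³ = 3.8239rem
Difference: 3.8239 − 3.2032 = 0.6207rem

0.62rem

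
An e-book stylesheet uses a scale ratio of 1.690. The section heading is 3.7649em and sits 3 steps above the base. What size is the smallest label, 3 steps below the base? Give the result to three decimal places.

0.162em

3.7649 ÷ 1.690⁶ = 3.7649 ÷ 23.29809 ≈ 0.162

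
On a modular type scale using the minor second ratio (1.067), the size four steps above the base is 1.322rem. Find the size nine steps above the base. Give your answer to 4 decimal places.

The gap is 9 − (4) = 5 steps, so the factor is 1.067^5.
1.322 × 1.067⁵ = 1.322 × 1.38300 ≈ 1.8283

1.8283rem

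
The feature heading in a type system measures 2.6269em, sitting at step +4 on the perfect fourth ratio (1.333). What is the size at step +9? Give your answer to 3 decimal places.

2.6269 × 1.333⁵ = 2.6269 × 4.20873 ≈ 11.056

11.056em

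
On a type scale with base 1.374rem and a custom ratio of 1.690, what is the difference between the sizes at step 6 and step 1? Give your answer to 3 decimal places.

Step 1: 1.374 × 1.690 = 2.32206rem
Step 6: 1.374 × 1.690⁶ = 32.01157rem
Difference: 32.01157 − 2.32206 = 29.68951rem

29.690rem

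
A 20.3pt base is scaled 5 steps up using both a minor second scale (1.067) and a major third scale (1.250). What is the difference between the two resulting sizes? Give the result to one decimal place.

Minor second: 20.3 × 1.067⁵ = 28.075pt
Major third: 20.3 × 1.250⁵ = 61.951pt
Difference: 61.951 − 28.075 = 33.876pt

33.9pt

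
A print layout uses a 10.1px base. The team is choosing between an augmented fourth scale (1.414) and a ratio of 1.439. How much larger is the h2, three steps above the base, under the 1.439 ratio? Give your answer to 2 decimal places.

Augmented fourth: 10.1 × 1.414³ = 28.5542px
At 1.439: 10.1 × 1.439³ = 30.0957px
Difference: 30.0957 − 28.5542 = 1.5415px

1.54px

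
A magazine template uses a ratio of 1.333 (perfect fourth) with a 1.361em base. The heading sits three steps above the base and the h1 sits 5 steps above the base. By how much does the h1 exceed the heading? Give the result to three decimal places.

Step 3: 1.361 × 1.333³ = 3.22366em
Step 5: 1.361 × 1.333⁵ = 5.72808em
Difference: 5.72808 − 3.22366 = 2.50442em

2.504em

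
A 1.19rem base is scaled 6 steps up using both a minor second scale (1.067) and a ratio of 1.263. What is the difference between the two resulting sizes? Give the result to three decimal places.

3.074rem

Minor second: 1.19 × 1.067⁶ = 1.75604rem
At 1.263: 1.19 × 1.263⁶ = 4.83022rem
Difference: 4.83022 − 1.75604 = 3.07418rem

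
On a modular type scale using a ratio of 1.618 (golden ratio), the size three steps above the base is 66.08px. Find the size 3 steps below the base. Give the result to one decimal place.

Moving from step +3 to step -3 is 6 steps down, so divide by r⁶.
66.08 ÷ 1.618⁶ = 66.08 ÷ 17.94201 ≈ 3.683

3.7px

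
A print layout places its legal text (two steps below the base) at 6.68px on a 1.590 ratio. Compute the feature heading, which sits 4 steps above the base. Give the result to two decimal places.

6.68 × 1.590⁶ = 6.68 × 16.15782 ≈ 107.934

107.93px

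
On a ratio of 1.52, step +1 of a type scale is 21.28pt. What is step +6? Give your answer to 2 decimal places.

21.28 × 1.52⁵ = 21.28 × 8.11368 ≈ 172.659

172.66pt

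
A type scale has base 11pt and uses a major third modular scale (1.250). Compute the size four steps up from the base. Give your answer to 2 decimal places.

26.86pt

A modular type scale is a geometric sequence: sizeₙ = base × rⁿ.
11.0 × 1.250⁴ = 11.0 × 2.44141 ≈ 26.86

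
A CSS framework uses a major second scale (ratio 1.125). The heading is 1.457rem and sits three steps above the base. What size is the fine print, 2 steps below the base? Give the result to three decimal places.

1.457 ÷ 1.125⁵ = 1.457 ÷ 1.80203 ≈ 0.809

0.809rem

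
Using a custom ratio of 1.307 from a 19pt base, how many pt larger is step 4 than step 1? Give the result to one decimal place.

Step 1: 19.0 × 1.307 = 24.833pt
Step 4: 19.0 × 1.307⁴ = 55.444pt
Difference: 55.444 − 24.833 = 30.611pt

30.6pt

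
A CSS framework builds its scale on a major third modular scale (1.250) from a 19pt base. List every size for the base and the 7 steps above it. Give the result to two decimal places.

19.00pt, 23.75pt, 29.69pt, 37.11pt, 46.39pt, 57.98pt, 72.48pt, 90.60pt

Step 0: 19pt
Step 1: 19.0 × 1.250 = 23.75
Step 2: 19.0 × 1.250² = 29.69
Step 3: 19.0 × 1.250³ = 37.11
Step 4: 19.0 × 1.250⁴ = 46.39
Step 5: 19.0 × 1.250⁵ = 57.98
Step 6: 19.0 × 1.250⁶ = 72.48
Step 7: 19.0 × 1.250⁷ = 90.60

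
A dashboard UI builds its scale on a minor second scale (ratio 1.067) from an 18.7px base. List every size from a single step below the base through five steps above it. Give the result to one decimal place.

17.5px, 18.7px, 20.0px, 21.3px, 22.7px, 24.2px, 25.9px

Step -1: 18.7 ÷ 1.067 = 17.5
Step 0: 18.7px
Step 1: 18.7 × 1.067 = 20.0
Step 2: 18.7 × 1.067² = 21.3
Step 3: 18.7 × 1.067³ = 22.7
Step 4: 18.7 × 1.067⁴ = 24.2
Step 5: 18.7 × 1.067⁵ = 25.9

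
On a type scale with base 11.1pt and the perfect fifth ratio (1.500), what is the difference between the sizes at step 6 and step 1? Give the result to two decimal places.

109.79pt

Step 1: 11.1 × 1.500 = 16.6500pt
Step 6: 11.1 × 1.500⁶ = 126.4359pt
Difference: 126.4359 − 16.6500 = 109.7859pt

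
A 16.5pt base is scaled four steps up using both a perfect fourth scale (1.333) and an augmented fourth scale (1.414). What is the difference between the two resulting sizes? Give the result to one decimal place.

Perfect fourth: 16.5 × 1.333⁴ = 52.096pt
Augmented fourth: 16.5 × 1.414⁴ = 65.960pt
Difference: 65.960 − 52.096 = 13.864pt

13.9pt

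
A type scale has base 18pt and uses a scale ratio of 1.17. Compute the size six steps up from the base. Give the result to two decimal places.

46.17pt

Each step on a modular scale multiplies by the ratio, so the size n steps from the base is base × ratioⁿ.
18.0 × 1.17⁶ = 18.0 × 2.56516 ≈ 46.17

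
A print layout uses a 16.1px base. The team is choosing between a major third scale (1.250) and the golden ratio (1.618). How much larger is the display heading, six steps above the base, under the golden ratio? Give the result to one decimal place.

227.4px

Major third: 16.1 × 1.250⁶ = 61.417px
Golden ratio: 16.1 × 1.618⁶ = 288.866px
Difference: 288.866 − 61.417 = 227.449px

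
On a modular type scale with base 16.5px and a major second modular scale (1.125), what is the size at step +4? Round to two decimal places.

26.43px

16.5 × 1.125⁴ = 16.5 × 1.60181 ≈ 26.43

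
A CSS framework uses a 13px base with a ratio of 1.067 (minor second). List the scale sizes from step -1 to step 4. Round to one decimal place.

Step -1: 13.0 ÷ 1.067 = 12.2
Step 0: 13px
Step 1: 13.0 × 1.067 = 13.9
Step 2: 13.0 × 1.067² = 14.8
Step 3: 13.0 × 1.067³ = 15.8
Step 4: 13.0 × 1.067⁴ = 16.9

12.2px, 13.0px, 13.9px, 14.8px, 15.8px, 16.9px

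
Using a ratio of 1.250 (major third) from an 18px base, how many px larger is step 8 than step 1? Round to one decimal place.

84.8px

Step 1: 18.0 × 1.250 = 22.500px
Step 8: 18.0 × 1.250⁸ = 107.288px
Difference: 107.288 − 22.500 = 84.788px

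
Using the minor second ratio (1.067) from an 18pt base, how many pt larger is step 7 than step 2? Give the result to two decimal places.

Step 2: 18.0 × 1.067² = 20.4928pt
Step 7: 18.0 × 1.067⁷ = 28.3415pt
Difference: 28.3415 − 20.4928 = 7.8487pt

7.85pt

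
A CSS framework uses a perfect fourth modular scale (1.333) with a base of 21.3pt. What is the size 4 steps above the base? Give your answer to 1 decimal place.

67.3pt

A modular type scale is a geometric sequence: sizeₙ = base × rⁿ.
21.3 × 1.333⁴ = 21.3 × 3.15733 ≈ 67.25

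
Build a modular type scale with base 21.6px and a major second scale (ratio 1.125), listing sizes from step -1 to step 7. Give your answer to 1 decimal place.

Step -1: 21.6 ÷ 1.125 = 19.2
Step 0: 21.6px
Step 1: 21.6 × 1.125 = 24.3
Step 2: 21.6 × 1.125² = 27.3
Step 3: 21.6 × 1.125³ = 30.8
Step 4: 21.6 × 1.125⁴ = 34.6
Step 5: 21.6 × 1.125⁵ = 38.9
Step 6: 21.6 × 1.125⁶ = 43.8
Step 7: 21.6 × 1.125⁷ = 49.3

19.2px, 21.6px, 24.3px, 27.3px, 30.8px, 34.6px, 38.9px, 43.8px, 49.3px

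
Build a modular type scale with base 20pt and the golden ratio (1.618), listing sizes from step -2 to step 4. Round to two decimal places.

Step -2: 20.0 ÷ 1.618² = 7.64
Step -1: 20.0 ÷ 1.618 = 12.36
Step 0: 20pt
Step 1: 20.0 × 1.618 = 32.36
Step 2: 20.0 × 1.618² = 52.36
Step 3: 20.0 × 1.618³ = 84.72
Step 4: 20.0 × 1.618⁴ = 137.07

7.64pt, 12.36pt, 20.00pt, 32.36pt, 52.36pt, 84.72pt, 137.07pt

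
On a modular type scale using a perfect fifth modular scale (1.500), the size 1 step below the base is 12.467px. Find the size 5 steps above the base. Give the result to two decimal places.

142.01px

12.467 × 1.500⁶ = 12.467 × 11.39062 ≈ 142.007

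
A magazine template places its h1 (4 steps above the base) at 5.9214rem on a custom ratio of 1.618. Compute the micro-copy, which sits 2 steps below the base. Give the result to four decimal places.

5.9214 ÷ 1.618⁶ = 5.9214 ÷ 17.94201 ≈ 0.3300

0.3300rem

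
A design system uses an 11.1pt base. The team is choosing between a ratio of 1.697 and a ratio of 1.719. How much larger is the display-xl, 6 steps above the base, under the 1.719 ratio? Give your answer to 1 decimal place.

21.3pt

At 1.697: 11.1 × 1.697⁶ = 265.103pt
At 1.719: 11.1 × 1.719⁶ = 286.403pt
Difference: 286.403 − 265.103 = 21.300pt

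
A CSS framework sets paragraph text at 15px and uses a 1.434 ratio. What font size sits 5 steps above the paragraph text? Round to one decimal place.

Every step multiplies by the scale ratio.
15.0 × 1.434⁵ = 15.0 × 6.06381 ≈ 90.96

91.0px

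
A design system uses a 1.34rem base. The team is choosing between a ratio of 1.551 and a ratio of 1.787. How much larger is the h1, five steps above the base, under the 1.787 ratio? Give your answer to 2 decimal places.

12.39rem

At 1.551: 1.34 × 1.551⁵ = 12.0272rem
At 1.787: 1.34 × 1.787⁵ = 24.4190rem
Difference: 24.4190 − 12.0272 = 12.3918rem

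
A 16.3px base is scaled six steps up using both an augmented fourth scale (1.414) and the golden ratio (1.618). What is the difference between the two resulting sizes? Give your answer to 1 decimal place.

162.2px

Augmented fourth: 16.3 × 1.414⁶ = 130.282px
Golden ratio: 16.3 × 1.618⁶ = 292.455px
Difference: 292.455 − 130.282 = 162.173px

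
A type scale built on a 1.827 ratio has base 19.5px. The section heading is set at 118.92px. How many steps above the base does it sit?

3

1.827ⁿ = 118.92 / 19.5 = 6.0985
n = ln(6.0985) / ln(1.827) = 1.8080 / 0.6027 ≈ 3.00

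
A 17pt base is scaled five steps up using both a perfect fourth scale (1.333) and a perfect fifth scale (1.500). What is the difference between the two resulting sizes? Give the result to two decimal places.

57.55pt

Perfect fourth: 17.0 × 1.333⁵ = 71.5484pt
Perfect fifth: 17.0 × 1.500⁵ = 129.0938pt
Difference: 129.0938 − 71.5484 = 57.5454pt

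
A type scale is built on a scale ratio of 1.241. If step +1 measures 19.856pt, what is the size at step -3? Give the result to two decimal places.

The gap is -3 − (1) = -4 steps, so the factor is 1.241^-4.
19.856 ÷ 1.241⁴ = 19.856 ÷ 2.37185 ≈ 8.372

8.37pt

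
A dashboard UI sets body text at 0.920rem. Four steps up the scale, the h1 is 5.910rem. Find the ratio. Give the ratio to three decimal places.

r⁴ = 5.910 / 0.920, so r = (5.910/0.920)^(1/4).
r = 6.4239^(1/4) ≈ 1.5920

1.592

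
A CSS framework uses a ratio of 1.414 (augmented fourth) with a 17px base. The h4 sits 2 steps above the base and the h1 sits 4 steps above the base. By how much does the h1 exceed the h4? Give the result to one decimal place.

34.0px

Step 2: 17.0 × 1.414² = 33.990px
Step 4: 17.0 × 1.414⁴ = 67.959px
Difference: 67.959 − 33.990 = 33.969px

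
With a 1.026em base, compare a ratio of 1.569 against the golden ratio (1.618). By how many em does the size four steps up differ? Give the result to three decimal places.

0.814em

At 1.569: 1.026 × 1.569⁴ = 6.21783em
Golden ratio: 1.026 × 1.618⁴ = 7.03172em
Difference: 7.03172 − 6.21783 = 0.81389em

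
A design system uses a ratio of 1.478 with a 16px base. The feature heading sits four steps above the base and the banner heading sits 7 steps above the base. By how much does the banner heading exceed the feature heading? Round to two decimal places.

170.16px

Step 4: 16.0 × 1.478⁴ = 76.3515px
Step 7: 16.0 × 1.478⁷ = 246.5137px
Difference: 246.5137 − 76.3515 = 170.1622px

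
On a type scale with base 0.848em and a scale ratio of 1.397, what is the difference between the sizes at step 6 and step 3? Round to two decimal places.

3.99em

Step 3: 0.848 × 1.397³ = 2.3120em
Step 6: 0.848 × 1.397⁶ = 6.3034em
Difference: 6.3034 − 2.3120 = 3.9914em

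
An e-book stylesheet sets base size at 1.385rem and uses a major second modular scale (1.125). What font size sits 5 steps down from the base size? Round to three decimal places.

0.769rem

A modular type scale is a geometric sequence: sizeₙ = base × rⁿ.
1.385 ÷ 1.125⁵ = 1.385 ÷ 1.80203 ≈ 0.769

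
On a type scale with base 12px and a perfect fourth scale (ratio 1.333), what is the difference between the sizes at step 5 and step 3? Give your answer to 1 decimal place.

22.1px

Step 3: 12.0 × 1.333³ = 28.423px
Step 5: 12.0 × 1.333⁵ = 50.505px
Difference: 50.505 − 28.423 = 22.082px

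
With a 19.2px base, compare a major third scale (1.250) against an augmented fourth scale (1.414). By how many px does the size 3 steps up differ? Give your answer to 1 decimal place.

Major third: 19.2 × 1.250³ = 37.500px
Augmented fourth: 19.2 × 1.414³ = 54.281px
Difference: 54.281 − 37.500 = 16.781px

16.8px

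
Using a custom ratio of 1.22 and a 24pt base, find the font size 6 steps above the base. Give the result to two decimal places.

79.14pt

24.0 × 1.22⁶ = 24.0 × 3.29730 ≈ 79.14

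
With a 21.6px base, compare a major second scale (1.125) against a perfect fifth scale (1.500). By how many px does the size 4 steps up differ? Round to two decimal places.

Major second: 21.6 × 1.125⁴ = 34.5990px
Perfect fifth: 21.6 × 1.500⁴ = 109.3500px
Difference: 109.3500 − 34.5990 = 74.7510px

74.75px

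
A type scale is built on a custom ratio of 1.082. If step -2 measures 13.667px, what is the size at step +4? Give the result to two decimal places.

21.93px

The gap is 4 − (-2) = 6 steps, so the factor is 1.082^6.
13.667 × 1.082⁶ = 13.667 × 1.60459 ≈ 21.930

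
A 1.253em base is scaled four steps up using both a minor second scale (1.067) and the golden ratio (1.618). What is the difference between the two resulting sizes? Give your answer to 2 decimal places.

6.96em

Minor second: 1.253 × 1.067⁴ = 1.6241em
Golden ratio: 1.253 × 1.618⁴ = 8.5875em
Difference: 8.5875 − 1.6241 = 6.9634em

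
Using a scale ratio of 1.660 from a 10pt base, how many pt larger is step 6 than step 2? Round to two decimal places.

Step 2: 10.0 × 1.660² = 27.5560pt
Step 6: 10.0 × 1.660⁶ = 209.2418pt
Difference: 209.2418 − 27.5560 = 181.6858pt

181.69pt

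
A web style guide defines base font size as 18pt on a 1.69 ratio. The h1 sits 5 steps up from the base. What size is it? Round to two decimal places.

248.15pt

18.0 × 1.69⁵ = 18.0 × 13.78585 ≈ 248.15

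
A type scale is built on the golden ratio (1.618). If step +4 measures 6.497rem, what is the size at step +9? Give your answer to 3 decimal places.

6.497 × 1.618⁵ = 6.497 × 11.08901 ≈ 72.045

72.045rem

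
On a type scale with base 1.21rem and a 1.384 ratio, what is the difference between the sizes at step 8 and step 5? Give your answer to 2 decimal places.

Step 5: 1.21 × 1.384⁵ = 6.1442rem
Step 8: 1.21 × 1.384⁸ = 16.2882rem
Difference: 16.2882 − 6.1442 = 10.1440rem

10.14rem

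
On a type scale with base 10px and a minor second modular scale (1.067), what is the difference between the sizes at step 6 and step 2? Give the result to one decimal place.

Step 2: 10.0 × 1.067² = 11.385px
Step 6: 10.0 × 1.067⁶ = 14.757px
Difference: 14.757 − 11.385 = 3.372px

3.4px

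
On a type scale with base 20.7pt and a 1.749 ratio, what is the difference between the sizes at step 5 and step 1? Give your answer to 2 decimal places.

Step 1: 20.7 × 1.749 = 36.2043pt
Step 5: 20.7 × 1.749⁵ = 338.7813pt
Difference: 338.7813 − 36.2043 = 302.5770pt

302.58pt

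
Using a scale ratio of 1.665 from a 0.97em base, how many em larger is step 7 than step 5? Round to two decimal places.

Step 5: 0.97 × 1.665⁵ = 12.4120em
Step 7: 0.97 × 1.665⁷ = 34.4089em
Difference: 34.4089 − 12.4120 = 21.9969em

22.00em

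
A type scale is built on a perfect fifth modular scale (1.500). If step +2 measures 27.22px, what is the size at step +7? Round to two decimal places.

206.70px

Moving from step +2 to step +7 is 5 steps up, so multiply by r⁵.
27.22 × 1.500⁵ = 27.22 × 7.59375 ≈ 206.702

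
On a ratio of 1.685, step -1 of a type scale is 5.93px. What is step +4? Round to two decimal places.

80.55px

5.93 × 1.685⁵ = 5.93 × 13.58312 ≈ 80.548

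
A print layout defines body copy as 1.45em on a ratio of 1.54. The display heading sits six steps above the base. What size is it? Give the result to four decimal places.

Each step on a modular scale multiplies by the ratio, so the size n steps from the base is base × ratioⁿ.
1.45 × 1.54⁶ = 1.45 × 13.33903 ≈ 19.3416

19.3416em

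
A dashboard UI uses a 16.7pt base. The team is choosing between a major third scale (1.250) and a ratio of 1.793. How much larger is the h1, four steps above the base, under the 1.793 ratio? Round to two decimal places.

Major third: 16.7 × 1.250⁴ = 40.7715pt
At 1.793: 16.7 × 1.793⁴ = 172.5987pt
Difference: 172.5987 − 40.7715 = 131.8272pt

131.83pt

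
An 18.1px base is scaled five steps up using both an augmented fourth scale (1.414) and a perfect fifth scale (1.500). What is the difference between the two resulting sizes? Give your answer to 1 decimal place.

35.1px

Augmented fourth: 18.1 × 1.414⁵ = 102.312px
Perfect fifth: 18.1 × 1.500⁵ = 137.447px
Difference: 137.447 − 102.312 = 35.135px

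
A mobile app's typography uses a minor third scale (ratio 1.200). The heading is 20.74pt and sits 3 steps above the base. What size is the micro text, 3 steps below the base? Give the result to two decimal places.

20.74 ÷ 1.200⁶ = 20.74 ÷ 2.98598 ≈ 6.946

6.95pt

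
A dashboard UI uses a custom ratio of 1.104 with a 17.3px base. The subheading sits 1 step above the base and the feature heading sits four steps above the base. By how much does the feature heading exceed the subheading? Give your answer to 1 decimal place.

6.6px

Step 1: 17.3 × 1.104 = 19.099px
Step 4: 17.3 × 1.104⁴ = 25.699px
Difference: 25.699 − 19.099 = 6.600px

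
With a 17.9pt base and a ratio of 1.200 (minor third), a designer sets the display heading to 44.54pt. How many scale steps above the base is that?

1.200ⁿ = 44.54 / 17.9 = 2.4883
n = ln(2.4883) / ln(1.200) = 0.9116 / 0.1823 ≈ 5.00

5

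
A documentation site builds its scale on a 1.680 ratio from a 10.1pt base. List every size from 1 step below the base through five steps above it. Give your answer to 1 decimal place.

Step -1: 10.1 ÷ 1.680 = 6.0
Step 0: 10.1pt
Step 1: 10.1 × 1.680 = 17.0
Step 2: 10.1 × 1.680² = 28.5
Step 3: 10.1 × 1.680³ = 47.9
Step 4: 10.1 × 1.680⁴ = 80.5
Step 5: 10.1 × 1.680⁵ = 135.2

6.0pt, 10.1pt, 17.0pt, 28.5pt, 47.9pt, 80.5pt, 135.2pt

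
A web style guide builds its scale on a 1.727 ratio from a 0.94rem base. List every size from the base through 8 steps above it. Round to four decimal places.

0.9400rem, 1.6234rem, 2.8036rem, 4.8418rem, 8.3618rem, 14.4407rem, 24.9392rem, 43.0699rem, 74.3818rem

Step 0: 0.94rem
Step 1: 0.94 × 1.727 = 1.6234
Step 2: 0.94 × 1.727² = 2.8036
Step 3: 0.94 × 1.727³ = 4.8418
Step 4: 0.94 × 1.727⁴ = 8.3618
Step 5: 0.94 × 1.727⁵ = 14.4407
Step 6: 0.94 × 1.727⁶ = 24.9392
Step 7: 0.94 × 1.727⁷ = 43.0699
Step 8: 0.94 × 1.727⁸ = 74.3818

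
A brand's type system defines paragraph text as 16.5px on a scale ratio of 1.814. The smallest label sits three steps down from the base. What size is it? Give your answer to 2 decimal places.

2.76px

16.5 ÷ 1.814³ = 16.5 ÷ 5.96914 ≈ 2.76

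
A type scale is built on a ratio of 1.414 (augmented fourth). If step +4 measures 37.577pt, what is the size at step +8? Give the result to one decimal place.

37.577 × 1.414⁴ = 37.577 × 3.99758 ≈ 150.217

150.2pt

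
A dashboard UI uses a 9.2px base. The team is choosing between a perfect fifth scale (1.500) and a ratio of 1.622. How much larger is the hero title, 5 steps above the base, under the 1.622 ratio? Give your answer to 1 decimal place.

33.4px

Perfect fifth: 9.2 × 1.500⁵ = 69.862px
At 1.622: 9.2 × 1.622⁵ = 103.286px
Difference: 103.286 − 69.862 = 33.424px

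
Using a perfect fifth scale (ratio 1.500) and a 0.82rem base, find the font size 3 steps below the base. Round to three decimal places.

Every step multiplies by the scale ratio.
0.82 ÷ 1.500³ = 0.82 ÷ 3.37500 ≈ 0.243

0.243rem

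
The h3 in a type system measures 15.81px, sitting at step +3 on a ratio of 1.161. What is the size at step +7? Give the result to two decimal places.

Moving from step +3 to step +7 is 4 steps up, so multiply by r⁴.
15.81 × 1.161⁴ = 15.81 × 1.81689 ≈ 28.725

28.73px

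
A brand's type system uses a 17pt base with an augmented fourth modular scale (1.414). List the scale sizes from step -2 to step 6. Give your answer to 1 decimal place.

Step -2: 17.0 ÷ 1.414² = 8.5
Step -1: 17.0 ÷ 1.414 = 12.0
Step 0: 17pt
Step 1: 17.0 × 1.414 = 24.0
Step 2: 17.0 × 1.414² = 34.0
Step 3: 17.0 × 1.414³ = 48.1
Step 4: 17.0 × 1.414⁴ = 68.0
Step 5: 17.0 × 1.414⁵ = 96.1
Step 6: 17.0 × 1.414⁶ = 135.9

8.5pt, 12.0pt, 17.0pt, 24.0pt, 34.0pt, 48.1pt, 68.0pt, 96.1pt, 135.9pt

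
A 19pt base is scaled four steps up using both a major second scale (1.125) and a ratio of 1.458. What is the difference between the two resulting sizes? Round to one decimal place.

55.4pt

Major second: 19.0 × 1.125⁴ = 30.434pt
At 1.458: 19.0 × 1.458⁴ = 85.859pt
Difference: 85.859 − 30.434 = 55.425pt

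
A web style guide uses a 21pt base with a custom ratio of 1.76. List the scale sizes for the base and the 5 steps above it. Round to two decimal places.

Step 0: 21pt
Step 1: 21.0 × 1.76 = 36.96
Step 2: 21.0 × 1.76² = 65.05
Step 3: 21.0 × 1.76³ = 114.49
Step 4: 21.0 × 1.76⁴ = 201.50
Step 5: 21.0 × 1.76⁵ = 354.64

21.00pt, 36.96pt, 65.05pt, 114.49pt, 201.50pt, 354.64pt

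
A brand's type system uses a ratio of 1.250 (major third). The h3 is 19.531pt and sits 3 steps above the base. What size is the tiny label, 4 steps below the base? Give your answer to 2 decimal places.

4.10pt

19.531 ÷ 1.250⁷ = 19.531 ÷ 4.76837 ≈ 4.096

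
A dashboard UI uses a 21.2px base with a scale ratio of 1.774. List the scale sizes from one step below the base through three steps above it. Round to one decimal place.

12.0px, 21.2px, 37.6px, 66.7px, 118.4px

Step -1: 21.2 ÷ 1.774 = 12.0
Step 0: 21.2px
Step 1: 21.2 × 1.774 = 37.6
Step 2: 21.2 × 1.774² = 66.7
Step 3: 21.2 × 1.774³ = 118.4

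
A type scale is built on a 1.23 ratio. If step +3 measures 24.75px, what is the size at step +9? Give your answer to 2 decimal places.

24.75 × 1.23⁶ = 24.75 × 3.46283 ≈ 85.705

85.70px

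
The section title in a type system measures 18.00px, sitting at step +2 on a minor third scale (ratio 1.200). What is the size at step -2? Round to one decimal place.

8.7px

The gap is -2 − (2) = -4 steps, so the factor is 1.200^-4.
18.00 ÷ 1.200⁴ = 18.00 ÷ 2.07360 ≈ 8.681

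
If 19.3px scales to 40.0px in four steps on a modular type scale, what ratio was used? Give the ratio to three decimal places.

The ratio satisfies 19.3 × r⁴ = 40.0, so r = (40.0 / 19.3)^(1/4).
r = 2.0725^(1/4) ≈ 1.1998

1.200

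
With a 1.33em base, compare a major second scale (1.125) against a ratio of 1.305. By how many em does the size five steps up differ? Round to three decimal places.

Major second: 1.33 × 1.125⁵ = 2.39670em
At 1.305: 1.33 × 1.305⁵ = 5.03390em
Difference: 5.03390 − 2.39670 = 2.63720em

2.637em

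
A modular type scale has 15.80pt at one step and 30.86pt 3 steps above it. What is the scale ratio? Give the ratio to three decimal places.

1.250

The ratio satisfies 15.80 × r³ = 30.86, so r = (30.86 / 15.80)^(1/3).
r = 1.9532^(1/3) ≈ 1.2500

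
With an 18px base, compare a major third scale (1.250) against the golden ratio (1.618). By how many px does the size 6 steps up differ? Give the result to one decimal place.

254.3px

Major third: 18.0 × 1.250⁶ = 68.665px
Golden ratio: 18.0 × 1.618⁶ = 322.956px
Difference: 322.956 − 68.665 = 254.291px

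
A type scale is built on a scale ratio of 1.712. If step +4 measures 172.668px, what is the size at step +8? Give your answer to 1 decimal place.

1483.3px

The gap is 8 − (4) = 4 steps, so the factor is 1.712^4.
172.668 × 1.712⁴ = 172.668 × 8.59043 ≈ 1483.293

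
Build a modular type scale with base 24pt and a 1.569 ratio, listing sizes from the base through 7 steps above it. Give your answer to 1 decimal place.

Step 0: 24pt
Step 1: 24.0 × 1.569 = 37.7
Step 2: 24.0 × 1.569² = 59.1
Step 3: 24.0 × 1.569³ = 92.7
Step 4: 24.0 × 1.569⁴ = 145.4
Step 5: 24.0 × 1.569⁵ = 228.2
Step 6: 24.0 × 1.569⁶ = 358.1
Step 7: 24.0 × 1.569⁷ = 561.8

24.0pt, 37.7pt, 59.1pt, 92.7pt, 145.4pt, 228.2pt, 358.1pt, 561.8pt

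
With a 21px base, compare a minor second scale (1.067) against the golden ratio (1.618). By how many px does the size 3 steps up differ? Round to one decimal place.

Minor second: 21.0 × 1.067³ = 25.510px
Golden ratio: 21.0 × 1.618³ = 88.952px
Difference: 88.952 − 25.510 = 63.442px

63.4px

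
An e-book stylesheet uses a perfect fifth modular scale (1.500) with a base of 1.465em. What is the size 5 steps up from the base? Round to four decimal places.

11.1248em

Every step multiplies by the scale ratio.
1.465 × 1.500⁵ = 1.465 × 7.59375 ≈ 11.1248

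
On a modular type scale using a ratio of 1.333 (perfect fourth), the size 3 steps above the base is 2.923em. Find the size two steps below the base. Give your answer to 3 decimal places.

The gap is -2 − (3) = -5 steps, so the factor is 1.333^-5.
2.923 ÷ 1.333⁵ = 2.923 ÷ 4.20873 ≈ 0.695

0.695em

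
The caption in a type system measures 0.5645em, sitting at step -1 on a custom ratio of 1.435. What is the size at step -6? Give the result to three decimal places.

0.093em

The gap is -6 − (-1) = -5 steps, so the factor is 1.435^-5.
0.5645 ÷ 1.435⁵ = 0.5645 ÷ 6.08498 ≈ 0.093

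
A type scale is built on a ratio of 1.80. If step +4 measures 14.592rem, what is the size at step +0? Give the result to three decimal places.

14.592 ÷ 1.80⁴ = 14.592 ÷ 10.49760 ≈ 1.390

1.390rem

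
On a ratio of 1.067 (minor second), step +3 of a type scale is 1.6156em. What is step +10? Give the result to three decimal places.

The gap is 10 − (3) = 7 steps, so the factor is 1.067^7.
1.6156 × 1.067⁷ = 1.6156 × 1.57453 ≈ 2.544

2.544em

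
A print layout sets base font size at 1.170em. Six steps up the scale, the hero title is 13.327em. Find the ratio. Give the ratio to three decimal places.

1.500

The ratio satisfies 1.170 × r⁶ = 13.327, so r = (13.327 / 1.170)^(1/6).
r = 11.3906^(1/6) ≈ 1.5000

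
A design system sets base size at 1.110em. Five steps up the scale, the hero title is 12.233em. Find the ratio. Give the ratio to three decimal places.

1.616

r⁵ = 12.233 / 1.110, so r = (12.233/1.110)^(1/5).
r = 11.0207^(1/5) ≈ 1.6160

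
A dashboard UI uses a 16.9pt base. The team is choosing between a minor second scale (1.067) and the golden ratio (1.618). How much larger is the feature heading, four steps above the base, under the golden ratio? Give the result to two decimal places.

93.92pt

Minor second: 16.9 × 1.067⁴ = 21.9051pt
Golden ratio: 16.9 × 1.618⁴ = 115.8246pt
Difference: 115.8246 − 21.9051 = 93.9195pt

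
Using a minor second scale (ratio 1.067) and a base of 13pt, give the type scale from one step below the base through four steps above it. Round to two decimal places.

12.18pt, 13.00pt, 13.87pt, 14.80pt, 15.79pt, 16.85pt

Step -1: 13.0 ÷ 1.067 = 12.18
Step 0: 13pt
Step 1: 13.0 × 1.067 = 13.87
Step 2: 13.0 × 1.067² = 14.80
Step 3: 13.0 × 1.067³ = 15.79
Step 4: 13.0 × 1.067⁴ = 16.85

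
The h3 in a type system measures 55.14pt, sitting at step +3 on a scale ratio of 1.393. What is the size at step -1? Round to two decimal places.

14.64pt

The gap is -1 − (3) = -4 steps, so the factor is 1.393^-4.
55.14 ÷ 1.393⁴ = 55.14 ÷ 3.76534 ≈ 14.644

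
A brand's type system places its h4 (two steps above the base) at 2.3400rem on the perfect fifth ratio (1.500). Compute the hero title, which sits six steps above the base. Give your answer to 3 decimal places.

11.846rem

The gap is 6 − (2) = 4 steps, so the factor is 1.500^4.
2.3400 × 1.500⁴ = 2.3400 × 5.06250 ≈ 11.846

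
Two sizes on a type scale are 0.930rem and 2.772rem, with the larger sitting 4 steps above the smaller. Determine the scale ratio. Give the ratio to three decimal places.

1.314

r⁴ = 2.772 / 0.930, so r = (2.772/0.930)^(1/4).
r = 2.9806^(1/4) ≈ 1.3139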